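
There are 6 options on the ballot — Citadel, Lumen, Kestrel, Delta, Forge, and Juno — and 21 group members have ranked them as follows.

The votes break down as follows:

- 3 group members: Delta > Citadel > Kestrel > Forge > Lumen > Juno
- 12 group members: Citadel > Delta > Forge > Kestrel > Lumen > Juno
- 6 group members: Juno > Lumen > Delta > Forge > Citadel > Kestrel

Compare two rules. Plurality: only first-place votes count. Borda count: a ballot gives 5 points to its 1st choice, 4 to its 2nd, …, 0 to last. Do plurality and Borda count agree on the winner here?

No

Plurality first-place counts: Citadel 12, Lumen 0, Kestrel 0, Delta 3, Forge 0, Juno 6 → Citadel.
Borda totals: Citadel 78, Lumen 39, Kestrel 33, Delta 81, Forge 54, Juno 30 → Delta.
The two rules disagree: plurality picks Citadel, Borda picks Delta.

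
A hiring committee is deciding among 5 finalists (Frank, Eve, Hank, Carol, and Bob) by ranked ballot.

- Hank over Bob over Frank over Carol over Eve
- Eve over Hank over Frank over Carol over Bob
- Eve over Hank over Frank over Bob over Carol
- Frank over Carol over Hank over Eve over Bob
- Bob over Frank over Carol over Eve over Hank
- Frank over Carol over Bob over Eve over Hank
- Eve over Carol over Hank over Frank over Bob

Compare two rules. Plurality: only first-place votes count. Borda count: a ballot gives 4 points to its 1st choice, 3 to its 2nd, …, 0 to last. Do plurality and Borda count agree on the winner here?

No

Plurality first-place counts: Frank 2, Eve 3, Hank 1, Carol 0, Bob 1 → Eve.
Borda totals: Frank 18, Eve 15, Hank 14, Carol 13, Bob 10 → Frank.
The two rules disagree: plurality picks Eve, Borda picks Frank.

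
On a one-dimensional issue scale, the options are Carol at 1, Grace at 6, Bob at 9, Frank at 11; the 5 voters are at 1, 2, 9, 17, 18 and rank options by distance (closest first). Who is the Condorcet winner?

With single-peaked preferences on a line, the Condorcet winner is the candidate closest to the median voter.
The median voter (position 9) is closest to Bob at 9.
Check: Bob vs Carol — voters closer to Bob: 3 of 5.

Bob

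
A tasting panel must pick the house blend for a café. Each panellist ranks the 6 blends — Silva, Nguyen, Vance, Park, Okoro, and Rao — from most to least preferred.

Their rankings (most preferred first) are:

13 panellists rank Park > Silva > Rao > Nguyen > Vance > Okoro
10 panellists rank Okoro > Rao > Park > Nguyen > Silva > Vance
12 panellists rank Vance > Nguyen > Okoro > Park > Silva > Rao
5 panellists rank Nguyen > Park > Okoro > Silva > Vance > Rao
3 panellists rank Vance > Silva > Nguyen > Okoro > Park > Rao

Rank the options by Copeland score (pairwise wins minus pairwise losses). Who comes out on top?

Park

Pairwise results:
  Silva vs Nguyen: Nguyen wins 27–16.
  Silva vs Vance: Silva wins 28–15.
  Silva vs Park: Park wins 40–3.
  Silva vs Okoro: Okoro wins 27–16.
  Silva vs Rao: Silva wins 33–10.
  Nguyen vs Vance: Nguyen wins 28–15.
  Nguyen vs Park: Park wins 23–20.
  Nguyen vs Okoro: Nguyen wins 33–10.
  Nguyen vs Rao: Rao wins 23–20.
  Vance vs Park: Park wins 28–15.
  Vance vs Okoro: Vance wins 28–15.
  Vance vs Rao: Rao wins 23–20.
  Park vs Okoro: Okoro wins 25–18.
  Park vs Rao: Park wins 33–10.
  Okoro vs Rao: Okoro wins 30–13.
Copeland scores (wins − losses):
  Silva: 2 − 3 = -1
  Nguyen: 3 − 2 = 1
  Vance: 1 − 4 = -3
  Park: 4 − 1 = 3
  Okoro: 3 − 2 = 1
  Rao: 2 − 3 = -1
Park has the best Copeland score.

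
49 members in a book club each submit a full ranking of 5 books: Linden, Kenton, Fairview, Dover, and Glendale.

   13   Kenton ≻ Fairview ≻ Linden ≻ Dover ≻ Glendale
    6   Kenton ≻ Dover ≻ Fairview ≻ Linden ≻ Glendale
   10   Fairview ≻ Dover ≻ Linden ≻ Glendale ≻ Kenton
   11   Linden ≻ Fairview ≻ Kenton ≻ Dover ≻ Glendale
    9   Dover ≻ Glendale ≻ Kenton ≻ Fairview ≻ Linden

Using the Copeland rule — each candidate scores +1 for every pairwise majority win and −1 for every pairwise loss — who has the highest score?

Kenton

Pairwise results:
  Linden vs Kenton: Kenton wins 28–21.
  Linden vs Fairview: Fairview wins 38–11.
  Linden vs Dover: Dover wins 25–24.
  Linden vs Glendale: Linden wins 40–9.
  Kenton vs Fairview: Kenton wins 28–21.
  Kenton vs Dover: Kenton wins 30–19.
  Kenton vs Glendale: Kenton wins 30–19.
  Fairview vs Dover: Fairview wins 34–15.
  Fairview vs Glendale: Fairview wins 40–9.
  Dover vs Glendale: Dover wins 49–0.
Copeland scores (wins − losses):
  Linden: 1 − 3 = -2
  Kenton: 4 − 0 = 4
  Fairview: 3 − 1 = 2
  Dover: 2 − 2 = 0
  Glendale: 0 − 4 = -4
Kenton has the best Copeland score.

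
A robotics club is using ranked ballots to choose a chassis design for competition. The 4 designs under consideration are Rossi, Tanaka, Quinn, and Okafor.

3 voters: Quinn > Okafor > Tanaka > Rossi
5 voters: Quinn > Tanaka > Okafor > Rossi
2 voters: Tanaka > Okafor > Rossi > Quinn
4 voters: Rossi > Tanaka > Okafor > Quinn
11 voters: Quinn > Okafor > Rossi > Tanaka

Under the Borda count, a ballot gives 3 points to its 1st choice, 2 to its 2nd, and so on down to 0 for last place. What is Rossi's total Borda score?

Borda scores:
  Rossi: 3·0 + 5·0 + 2·1 + 4·3 + 11·1 = 25
  Tanaka: 3·1 + 5·2 + 2·3 + 4·2 + 11·0 = 27
  Quinn: 3·3 + 5·3 + 2·0 + 4·0 + 11·3 = 57
  Okafor: 3·2 + 5·1 + 2·2 + 4·1 + 11·2 = 41

25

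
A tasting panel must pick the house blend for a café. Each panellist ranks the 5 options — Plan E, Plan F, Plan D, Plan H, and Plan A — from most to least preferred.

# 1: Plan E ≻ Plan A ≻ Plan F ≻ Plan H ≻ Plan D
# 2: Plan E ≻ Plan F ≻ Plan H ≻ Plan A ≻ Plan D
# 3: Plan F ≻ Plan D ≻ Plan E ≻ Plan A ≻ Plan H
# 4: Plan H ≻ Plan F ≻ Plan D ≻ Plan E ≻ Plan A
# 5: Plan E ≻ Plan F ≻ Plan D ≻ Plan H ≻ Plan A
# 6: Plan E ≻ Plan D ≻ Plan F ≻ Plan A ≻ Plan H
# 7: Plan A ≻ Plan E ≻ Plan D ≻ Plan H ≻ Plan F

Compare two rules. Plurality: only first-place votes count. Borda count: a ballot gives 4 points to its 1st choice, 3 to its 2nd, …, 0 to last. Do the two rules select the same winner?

Yes

Plurality first-place counts: Plan E 4, Plan F 1, Plan D 0, Plan H 1, Plan A 1 → Plan E.
Borda totals: Plan E 22, Plan F 17, Plan D 12, Plan H 9, Plan A 10 → Plan E.
The two rules agree on Plan E.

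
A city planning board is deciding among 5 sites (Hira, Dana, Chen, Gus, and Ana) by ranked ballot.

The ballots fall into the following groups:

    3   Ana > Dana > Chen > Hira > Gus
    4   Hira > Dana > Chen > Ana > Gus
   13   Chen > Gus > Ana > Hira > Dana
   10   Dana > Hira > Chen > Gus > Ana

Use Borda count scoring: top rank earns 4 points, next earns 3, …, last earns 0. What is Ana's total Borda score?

Borda scores:
  Hira: 3·1 + 4·4 + 13·1 + 10·3 = 62
  Dana: 3·3 + 4·3 + 13·0 + 10·4 = 61
  Chen: 3·2 + 4·2 + 13·4 + 10·2 = 86
  Gus: 3·0 + 4·0 + 13·3 + 10·1 = 49
  Ana: 3·4 + 4·1 + 13·2 + 10·0 = 42

42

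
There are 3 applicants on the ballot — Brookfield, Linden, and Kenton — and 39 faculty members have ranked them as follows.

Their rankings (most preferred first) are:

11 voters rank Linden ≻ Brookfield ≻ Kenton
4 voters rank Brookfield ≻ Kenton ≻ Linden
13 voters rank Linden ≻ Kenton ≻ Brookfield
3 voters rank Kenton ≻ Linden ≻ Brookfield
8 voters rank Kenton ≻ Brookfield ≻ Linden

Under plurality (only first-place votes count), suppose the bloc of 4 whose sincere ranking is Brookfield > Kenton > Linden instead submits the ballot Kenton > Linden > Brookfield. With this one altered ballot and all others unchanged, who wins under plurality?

Linden

First-place totals with the altered ballot: Brookfield 0, Linden 24, Kenton 15.
The winner is unchanged: still Linden.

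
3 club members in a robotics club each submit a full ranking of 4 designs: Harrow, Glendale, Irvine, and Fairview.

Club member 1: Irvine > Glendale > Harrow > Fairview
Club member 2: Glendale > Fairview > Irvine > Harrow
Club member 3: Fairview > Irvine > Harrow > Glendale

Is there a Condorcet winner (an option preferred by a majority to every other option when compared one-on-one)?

No

Head-to-head results (3 voters total):
Harrow vs Glendale: Glendale wins 2–1.
Harrow vs Irvine: Irvine wins 3–0.
Harrow vs Fairview: Fairview wins 2–1.
Glendale vs Irvine: Irvine wins 2–1.
Glendale vs Fairview: Glendale wins 2–1.
Irvine vs Fairview: Fairview wins 2–1.
No candidate beats all others: Glendale beats Fairview beats Irvine beats Glendale, a majority cycle.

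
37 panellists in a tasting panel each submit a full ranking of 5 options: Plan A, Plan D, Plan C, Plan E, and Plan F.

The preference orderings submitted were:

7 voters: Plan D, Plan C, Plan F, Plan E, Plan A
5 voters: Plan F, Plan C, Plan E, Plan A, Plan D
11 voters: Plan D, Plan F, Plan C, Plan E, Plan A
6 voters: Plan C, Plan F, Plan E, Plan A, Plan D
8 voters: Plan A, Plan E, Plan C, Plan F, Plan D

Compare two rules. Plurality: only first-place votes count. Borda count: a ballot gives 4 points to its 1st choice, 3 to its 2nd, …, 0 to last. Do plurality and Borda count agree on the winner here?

Plurality first-place counts: Plan A 8, Plan D 18, Plan C 6, Plan E 0, Plan F 5 → Plan D.
Borda totals: Plan A 43, Plan D 72, Plan C 98, Plan E 64, Plan F 93 → Plan C.
The two rules disagree: plurality picks Plan D, Borda picks Plan C.

No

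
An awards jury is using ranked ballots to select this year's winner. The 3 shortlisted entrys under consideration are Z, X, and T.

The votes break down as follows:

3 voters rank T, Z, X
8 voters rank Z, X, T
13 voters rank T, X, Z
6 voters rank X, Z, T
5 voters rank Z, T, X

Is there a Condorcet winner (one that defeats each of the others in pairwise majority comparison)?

No

Head-to-head results (35 voters total):
Z vs X: X wins 19–16.
Z vs T: Z wins 19–16.
X vs T: T wins 21–14.
No candidate beats all others: Z beats T beats X beats Z, a majority cycle.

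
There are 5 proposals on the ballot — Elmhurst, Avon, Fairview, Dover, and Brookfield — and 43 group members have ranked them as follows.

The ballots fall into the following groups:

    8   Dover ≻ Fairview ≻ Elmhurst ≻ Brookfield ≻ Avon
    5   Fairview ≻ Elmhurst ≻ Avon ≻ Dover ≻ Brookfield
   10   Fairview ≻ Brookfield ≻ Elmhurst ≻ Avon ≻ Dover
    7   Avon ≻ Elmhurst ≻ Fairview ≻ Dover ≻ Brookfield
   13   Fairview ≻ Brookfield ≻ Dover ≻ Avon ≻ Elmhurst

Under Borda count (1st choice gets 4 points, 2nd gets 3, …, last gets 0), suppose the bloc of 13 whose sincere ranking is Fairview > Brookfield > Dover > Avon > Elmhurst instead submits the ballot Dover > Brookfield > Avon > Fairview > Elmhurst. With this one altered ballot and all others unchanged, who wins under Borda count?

Fairview

Borda totals with the altered ballot: Elmhurst 72, Avon 74, Fairview 111, Dover 96, Brookfield 77.
The winner is unchanged: still Fairview.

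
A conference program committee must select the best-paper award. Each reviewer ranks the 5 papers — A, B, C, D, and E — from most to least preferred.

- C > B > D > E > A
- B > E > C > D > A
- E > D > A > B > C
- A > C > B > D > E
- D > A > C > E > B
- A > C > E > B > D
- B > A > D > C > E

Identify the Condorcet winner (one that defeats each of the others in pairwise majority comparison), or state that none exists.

Head-to-head results (7 voters total):
A vs B: A wins 4–3.
A vs C: A wins 5–2.
A vs D: D wins 4–3.
A vs E: A wins 4–3.
B vs C: C wins 4–3.
B vs D: B wins 5–2.
B vs E: B wins 4–3.
C vs D: C wins 4–3.
C vs E: C wins 5–2.
D vs E: D wins 4–3.
No candidate beats all others: A beats B beats D beats A, a majority cycle.

None — there is no Condorcet winner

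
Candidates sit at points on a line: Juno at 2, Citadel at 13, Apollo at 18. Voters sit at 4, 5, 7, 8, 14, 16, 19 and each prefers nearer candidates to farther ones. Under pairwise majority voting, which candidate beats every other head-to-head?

Citadel

With single-peaked preferences on a line, the Condorcet winner is the candidate closest to the median voter.
The median voter (position 8) is closest to Citadel at 13.
Check: Citadel vs Apollo — voters closer to Citadel: 5 of 7.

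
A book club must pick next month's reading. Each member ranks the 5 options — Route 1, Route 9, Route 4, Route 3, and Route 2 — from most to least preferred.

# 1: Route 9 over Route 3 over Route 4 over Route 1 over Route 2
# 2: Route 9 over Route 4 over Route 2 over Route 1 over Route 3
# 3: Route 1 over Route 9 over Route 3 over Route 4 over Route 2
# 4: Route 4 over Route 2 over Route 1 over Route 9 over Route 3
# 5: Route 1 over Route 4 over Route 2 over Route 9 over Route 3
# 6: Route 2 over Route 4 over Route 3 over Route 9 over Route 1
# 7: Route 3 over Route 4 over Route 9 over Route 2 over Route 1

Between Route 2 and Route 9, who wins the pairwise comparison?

Route 9

Ballots ranking Route 2 above Route 9: 3.
Ballots ranking Route 9 above Route 2: 4.
Route 9 wins the head-to-head, 4–3.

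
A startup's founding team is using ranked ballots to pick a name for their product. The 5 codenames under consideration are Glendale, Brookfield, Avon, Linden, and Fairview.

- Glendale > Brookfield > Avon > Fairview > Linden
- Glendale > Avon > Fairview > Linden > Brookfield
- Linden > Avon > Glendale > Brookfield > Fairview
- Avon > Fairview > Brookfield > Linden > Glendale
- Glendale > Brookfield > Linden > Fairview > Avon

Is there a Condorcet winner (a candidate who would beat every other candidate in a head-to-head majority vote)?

Yes

Head-to-head results (5 voters total):
Glendale vs Brookfield: Glendale wins 4–1.
Glendale vs Avon: Glendale wins 3–2.
Glendale vs Linden: Glendale wins 3–2.
Glendale vs Fairview: Glendale wins 4–1.
Brookfield vs Avon: Avon wins 3–2.
Brookfield vs Linden: Brookfield wins 3–2.
Brookfield vs Fairview: Brookfield wins 3–2.
Avon vs Linden: Avon wins 3–2.
Avon vs Fairview: Avon wins 4–1.
Linden vs Fairview: Fairview wins 3–2.
Glendale beats each rival — Brookfield (4–1), Avon (3–2), Linden (3–2), Fairview (4–1) — so Glendale is the Condorcet winner.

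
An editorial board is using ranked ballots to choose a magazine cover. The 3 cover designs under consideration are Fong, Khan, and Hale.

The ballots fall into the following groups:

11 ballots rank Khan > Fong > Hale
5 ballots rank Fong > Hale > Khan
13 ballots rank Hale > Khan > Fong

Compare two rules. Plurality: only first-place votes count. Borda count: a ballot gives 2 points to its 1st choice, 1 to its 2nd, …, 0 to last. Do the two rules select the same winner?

Plurality first-place counts: Fong 5, Khan 11, Hale 13 → Hale.
Borda totals: Fong 21, Khan 35, Hale 31 → Khan.
The two rules disagree: plurality picks Hale, Borda picks Khan.

No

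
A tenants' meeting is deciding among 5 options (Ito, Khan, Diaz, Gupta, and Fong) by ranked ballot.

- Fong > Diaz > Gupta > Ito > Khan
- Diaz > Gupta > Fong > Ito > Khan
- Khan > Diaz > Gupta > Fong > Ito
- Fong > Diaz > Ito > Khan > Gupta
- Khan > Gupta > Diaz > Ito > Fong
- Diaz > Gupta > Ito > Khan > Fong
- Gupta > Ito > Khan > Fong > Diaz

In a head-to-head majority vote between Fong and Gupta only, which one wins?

Ballots ranking Fong above Gupta: 2.
Ballots ranking Gupta above Fong: 5.
Gupta wins the head-to-head, 5–2.

Gupta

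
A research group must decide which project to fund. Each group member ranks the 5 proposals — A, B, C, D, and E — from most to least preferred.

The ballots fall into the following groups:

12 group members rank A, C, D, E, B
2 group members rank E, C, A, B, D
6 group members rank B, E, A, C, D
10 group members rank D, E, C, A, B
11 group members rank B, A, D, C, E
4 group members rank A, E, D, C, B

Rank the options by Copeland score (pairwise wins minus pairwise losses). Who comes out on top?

A

Pairwise results:
  A vs B: A wins 28–17.
  A vs C: A wins 33–12.
  A vs D: A wins 35–10.
  A vs E: A wins 27–18.
  B vs C: C wins 28–17.
  B vs D: D wins 26–19.
  B vs E: E wins 28–17.
  C vs D: D wins 25–20.
  C vs E: C wins 23–22.
  D vs E: D wins 33–12.
Copeland scores (wins − losses):
  A: 4 − 0 = 4
  B: 0 − 4 = -4
  C: 2 − 2 = 0
  D: 3 − 1 = 2
  E: 1 − 3 = -2
A has the best Copeland score.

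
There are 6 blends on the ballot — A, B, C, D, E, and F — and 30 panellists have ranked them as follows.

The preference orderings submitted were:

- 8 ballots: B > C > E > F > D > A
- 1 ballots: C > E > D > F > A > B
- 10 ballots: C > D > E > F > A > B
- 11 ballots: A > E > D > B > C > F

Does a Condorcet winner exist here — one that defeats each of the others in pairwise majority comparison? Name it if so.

Head-to-head results (30 voters total):
A vs B: A wins 22–8.
A vs C: C wins 19–11.
A vs D: D wins 19–11.
A vs E: E wins 19–11.
A vs F: F wins 19–11.
B vs C: B wins 19–11.
B vs D: D wins 22–8.
B vs E: E wins 22–8.
B vs F: B wins 19–11.
C vs D: C wins 19–11.
C vs E: C wins 19–11.
C vs F: C wins 30–0.
D vs E: E wins 20–10.
D vs F: D wins 22–8.
E vs F: E wins 30–0.
No candidate beats all others: A beats B beats C beats A, a majority cycle.

No Condorcet winner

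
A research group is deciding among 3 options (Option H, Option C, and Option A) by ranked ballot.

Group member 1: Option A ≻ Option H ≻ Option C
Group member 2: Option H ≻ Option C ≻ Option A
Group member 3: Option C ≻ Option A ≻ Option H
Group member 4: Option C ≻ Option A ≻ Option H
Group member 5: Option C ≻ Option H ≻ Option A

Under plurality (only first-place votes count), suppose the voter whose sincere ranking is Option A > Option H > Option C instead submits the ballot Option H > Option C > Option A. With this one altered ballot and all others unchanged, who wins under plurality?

First-place totals with the altered ballot: Option H 2, Option C 3, Option A 0.
The winner is unchanged: still Option C.

Option C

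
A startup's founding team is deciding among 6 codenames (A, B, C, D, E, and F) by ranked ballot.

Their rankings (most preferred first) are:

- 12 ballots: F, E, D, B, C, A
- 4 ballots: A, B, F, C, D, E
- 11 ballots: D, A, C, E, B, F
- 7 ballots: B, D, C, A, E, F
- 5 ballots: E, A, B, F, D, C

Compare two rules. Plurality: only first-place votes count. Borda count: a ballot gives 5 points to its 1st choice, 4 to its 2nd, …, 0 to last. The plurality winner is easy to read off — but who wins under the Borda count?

Plurality first-place counts: A 4, B 7, C 0, D 11, E 5, F 12 → F.
Borda totals: A 98, B 101, C 74, D 128, E 102, F 82 → D.

D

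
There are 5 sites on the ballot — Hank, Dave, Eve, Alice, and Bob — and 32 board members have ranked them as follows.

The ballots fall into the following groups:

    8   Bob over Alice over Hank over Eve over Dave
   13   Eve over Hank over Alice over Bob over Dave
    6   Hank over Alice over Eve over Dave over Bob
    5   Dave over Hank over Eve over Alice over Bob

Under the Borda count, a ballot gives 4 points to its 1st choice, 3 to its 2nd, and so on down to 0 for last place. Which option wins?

Hank

Borda scores:
  Hank: 8·2 + 13·3 + 6·4 + 5·3 = 94
  Dave: 8·0 + 13·0 + 6·1 + 5·4 = 26
  Eve: 8·1 + 13·4 + 6·2 + 5·2 = 82
  Alice: 8·3 + 13·2 + 6·3 + 5·1 = 73
  Bob: 8·4 + 13·1 + 6·0 + 5·0 = 45
Hank has the highest total.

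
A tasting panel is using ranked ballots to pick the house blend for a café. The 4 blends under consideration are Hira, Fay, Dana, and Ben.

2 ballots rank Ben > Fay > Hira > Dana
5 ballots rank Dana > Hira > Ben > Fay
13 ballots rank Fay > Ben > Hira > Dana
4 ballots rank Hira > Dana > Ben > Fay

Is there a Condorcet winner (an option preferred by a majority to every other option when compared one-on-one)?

Head-to-head results (24 voters total):
Hira vs Fay: Fay wins 15–9.
Hira vs Dana: Hira wins 19–5.
Hira vs Ben: Ben wins 15–9.
Fay vs Dana: Fay wins 15–9.
Fay vs Ben: Fay wins 13–11.
Dana vs Ben: Ben wins 15–9.
Fay beats each rival — Hira (15–9), Dana (15–9), Ben (13–11) — so Fay is the Condorcet winner.

Yes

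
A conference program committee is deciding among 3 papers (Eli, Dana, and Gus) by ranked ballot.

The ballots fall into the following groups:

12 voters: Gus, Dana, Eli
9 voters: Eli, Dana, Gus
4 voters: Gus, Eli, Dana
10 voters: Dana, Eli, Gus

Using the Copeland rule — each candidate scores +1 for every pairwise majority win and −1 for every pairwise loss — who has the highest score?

Pairwise results:
  Eli vs Dana: Dana wins 22–13.
  Eli vs Gus: Eli wins 19–16.
  Dana vs Gus: Dana wins 19–16.
Copeland scores (wins − losses):
  Eli: 1 − 1 = 0
  Dana: 2 − 0 = 2
  Gus: 0 − 2 = -2
Dana has the best Copeland score.

Dana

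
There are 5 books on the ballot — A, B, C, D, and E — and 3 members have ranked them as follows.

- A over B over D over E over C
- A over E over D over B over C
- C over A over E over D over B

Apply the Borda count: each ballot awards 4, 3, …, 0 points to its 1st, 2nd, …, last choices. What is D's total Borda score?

Borda scores:
  A: 4 + 4 + 3 = 11
  B: 3 + 1 + 0 = 4
  C: 0 + 0 + 4 = 4
  D: 2 + 2 + 1 = 5
  E: 1 + 3 + 2 = 6

5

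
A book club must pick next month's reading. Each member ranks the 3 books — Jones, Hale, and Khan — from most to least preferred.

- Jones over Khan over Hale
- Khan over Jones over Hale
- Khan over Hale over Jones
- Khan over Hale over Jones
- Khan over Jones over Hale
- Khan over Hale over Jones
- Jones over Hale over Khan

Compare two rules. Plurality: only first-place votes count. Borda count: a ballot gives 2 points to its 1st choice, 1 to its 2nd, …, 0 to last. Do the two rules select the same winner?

Plurality first-place counts: Jones 2, Hale 0, Khan 5 → Khan.
Borda totals: Jones 6, Hale 4, Khan 11 → Khan.
The two rules agree on Khan.

Yes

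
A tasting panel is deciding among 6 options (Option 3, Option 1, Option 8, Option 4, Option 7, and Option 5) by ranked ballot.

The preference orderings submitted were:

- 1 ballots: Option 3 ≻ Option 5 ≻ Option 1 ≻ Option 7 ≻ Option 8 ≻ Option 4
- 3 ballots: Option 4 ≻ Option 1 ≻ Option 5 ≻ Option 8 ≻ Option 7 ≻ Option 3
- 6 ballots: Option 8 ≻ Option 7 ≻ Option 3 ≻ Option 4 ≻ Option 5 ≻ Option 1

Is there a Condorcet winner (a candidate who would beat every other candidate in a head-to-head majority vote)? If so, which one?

Option 8

Head-to-head results (10 voters total):
Option 3 vs Option 1: Option 3 wins 7–3.
Option 3 vs Option 8: Option 8 wins 9–1.
Option 3 vs Option 4: Option 3 wins 7–3.
Option 3 vs Option 7: Option 7 wins 9–1.
Option 3 vs Option 5: Option 3 wins 7–3.
Option 1 vs Option 8: Option 8 wins 6–4.
Option 1 vs Option 4: Option 4 wins 9–1.
Option 1 vs Option 7: Option 7 wins 6–4.
Option 1 vs Option 5: Option 5 wins 7–3.
Option 8 vs Option 4: Option 8 wins 7–3.
Option 8 vs Option 7: Option 8 wins 9–1.
Option 8 vs Option 5: Option 8 wins 6–4.
Option 4 vs Option 7: Option 7 wins 7–3.
Option 4 vs Option 5: Option 4 wins 9–1.
Option 7 vs Option 5: Option 7 wins 6–4.
Option 8 beats each rival — Option 3 (9–1), Option 1 (6–4), Option 4 (7–3), Option 7 (9–1), Option 5 (6–4) — so Option 8 is the Condorcet winner.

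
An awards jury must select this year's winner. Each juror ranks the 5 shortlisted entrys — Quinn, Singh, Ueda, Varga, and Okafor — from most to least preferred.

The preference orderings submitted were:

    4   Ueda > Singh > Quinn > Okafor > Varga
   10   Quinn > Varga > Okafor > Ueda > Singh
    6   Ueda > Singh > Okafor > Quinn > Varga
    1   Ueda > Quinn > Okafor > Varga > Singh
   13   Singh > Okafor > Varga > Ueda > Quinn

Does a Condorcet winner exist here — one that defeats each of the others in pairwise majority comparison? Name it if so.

Head-to-head results (34 voters total):
Quinn vs Singh: Singh wins 23–11.
Quinn vs Ueda: Ueda wins 24–10.
Quinn vs Varga: Quinn wins 21–13.
Quinn vs Okafor: Okafor wins 19–15.
Singh vs Ueda: Ueda wins 21–13.
Singh vs Varga: Singh wins 23–11.
Singh vs Okafor: Singh wins 23–11.
Ueda vs Varga: Varga wins 23–11.
Ueda vs Okafor: Okafor wins 23–11.
Varga vs Okafor: Okafor wins 24–10.
No candidate beats all others: Quinn beats Varga beats Ueda beats Quinn, a majority cycle.

No Condorcet winner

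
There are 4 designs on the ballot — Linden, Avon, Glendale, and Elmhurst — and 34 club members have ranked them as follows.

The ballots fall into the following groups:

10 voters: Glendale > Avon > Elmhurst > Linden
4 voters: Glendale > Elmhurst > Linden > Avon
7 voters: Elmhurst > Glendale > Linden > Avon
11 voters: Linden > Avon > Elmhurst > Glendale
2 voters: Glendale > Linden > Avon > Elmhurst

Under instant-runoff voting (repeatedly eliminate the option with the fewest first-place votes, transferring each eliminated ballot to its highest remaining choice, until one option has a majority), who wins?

Round 1: Glendale 16, Linden 11, Elmhurst 7, Avon 0. Avon has the fewest and is eliminated.
Round 2: Glendale 16, Linden 11, Elmhurst 7. Elmhurst has the fewest and is eliminated.
Round 3: Glendale 23, Linden 11. Glendale has a majority.

Glendale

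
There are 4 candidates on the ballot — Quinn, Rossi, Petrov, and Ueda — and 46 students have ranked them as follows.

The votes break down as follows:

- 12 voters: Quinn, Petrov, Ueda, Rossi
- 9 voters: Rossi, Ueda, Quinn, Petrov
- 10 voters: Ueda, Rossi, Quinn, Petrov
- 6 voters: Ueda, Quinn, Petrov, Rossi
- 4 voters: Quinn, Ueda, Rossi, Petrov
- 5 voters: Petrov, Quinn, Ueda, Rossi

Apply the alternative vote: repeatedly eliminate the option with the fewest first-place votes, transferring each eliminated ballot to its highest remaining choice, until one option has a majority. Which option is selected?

Ueda

Round 1: Quinn 16, Ueda 16, Rossi 9, Petrov 5. Petrov has the fewest and is eliminated.
Round 2: Quinn 21, Ueda 16, Rossi 9. Rossi has the fewest and is eliminated.
Round 3: Ueda 25, Quinn 21. Ueda has a majority.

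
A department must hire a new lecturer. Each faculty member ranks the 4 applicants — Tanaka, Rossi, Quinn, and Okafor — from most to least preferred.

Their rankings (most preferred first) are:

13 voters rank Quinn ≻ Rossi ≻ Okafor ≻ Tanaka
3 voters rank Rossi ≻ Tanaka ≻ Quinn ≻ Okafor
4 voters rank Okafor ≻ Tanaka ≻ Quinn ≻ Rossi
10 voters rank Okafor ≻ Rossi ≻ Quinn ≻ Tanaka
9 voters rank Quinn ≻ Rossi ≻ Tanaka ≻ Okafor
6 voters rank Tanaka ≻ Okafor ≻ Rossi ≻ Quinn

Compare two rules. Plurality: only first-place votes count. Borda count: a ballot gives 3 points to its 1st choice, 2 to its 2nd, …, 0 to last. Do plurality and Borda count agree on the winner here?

Yes

Plurality first-place counts: Tanaka 6, Rossi 3, Quinn 22, Okafor 14 → Quinn.
Borda totals: Tanaka 41, Rossi 79, Quinn 83, Okafor 67 → Quinn.
The two rules agree on Quinn.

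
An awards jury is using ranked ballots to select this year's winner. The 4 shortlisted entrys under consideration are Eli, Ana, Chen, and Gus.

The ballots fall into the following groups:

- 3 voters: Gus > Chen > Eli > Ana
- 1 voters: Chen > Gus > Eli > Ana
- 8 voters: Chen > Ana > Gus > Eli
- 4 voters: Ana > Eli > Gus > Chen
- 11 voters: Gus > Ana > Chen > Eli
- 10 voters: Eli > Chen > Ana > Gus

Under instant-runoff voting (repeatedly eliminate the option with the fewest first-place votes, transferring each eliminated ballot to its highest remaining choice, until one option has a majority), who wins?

Round 1: Gus 14, Eli 10, Chen 9, Ana 4. Ana has the fewest and is eliminated.
Round 2: Eli 14, Gus 14, Chen 9. Chen has the fewest and is eliminated.
Round 3: Gus 23, Eli 14. Gus has a majority.

Gus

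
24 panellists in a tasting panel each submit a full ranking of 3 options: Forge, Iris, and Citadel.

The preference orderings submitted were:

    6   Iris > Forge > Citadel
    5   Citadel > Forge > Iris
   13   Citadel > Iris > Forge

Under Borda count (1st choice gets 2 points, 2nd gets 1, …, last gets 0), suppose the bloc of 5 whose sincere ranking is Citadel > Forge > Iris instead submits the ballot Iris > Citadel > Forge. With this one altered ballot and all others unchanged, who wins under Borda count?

Iris

Borda totals with the altered ballot: Forge 6, Iris 35, Citadel 31.
The switch changes the winner from Citadel to Iris.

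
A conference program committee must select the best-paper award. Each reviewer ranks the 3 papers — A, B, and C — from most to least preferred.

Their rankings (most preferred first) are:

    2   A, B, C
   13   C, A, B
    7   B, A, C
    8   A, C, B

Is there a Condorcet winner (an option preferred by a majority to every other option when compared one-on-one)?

Head-to-head results (30 voters total):
A vs B: A wins 23–7.
A vs C: A wins 17–13.
B vs C: C wins 21–9.
A beats each rival — B (23–7), C (17–13) — so A is the Condorcet winner.

Yes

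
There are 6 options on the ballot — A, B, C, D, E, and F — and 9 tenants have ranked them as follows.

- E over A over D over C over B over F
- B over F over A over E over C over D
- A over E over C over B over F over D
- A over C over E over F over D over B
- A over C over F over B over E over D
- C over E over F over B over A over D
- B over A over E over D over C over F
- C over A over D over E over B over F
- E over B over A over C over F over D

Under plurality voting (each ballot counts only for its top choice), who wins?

A

First-place vote totals:
  A: 3
  B: 2
  C: 2
  D: 0
  E: 2
  F: 0
A has the most first-place votes.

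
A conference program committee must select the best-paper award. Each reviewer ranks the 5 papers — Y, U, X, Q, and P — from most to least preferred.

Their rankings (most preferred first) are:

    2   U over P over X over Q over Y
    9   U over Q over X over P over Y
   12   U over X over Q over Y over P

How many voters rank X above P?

21

Ballots ranking X above P: 9+12 = 21.
Ballots ranking P above X: 2.
So 21 of 23 voters prefer X to P.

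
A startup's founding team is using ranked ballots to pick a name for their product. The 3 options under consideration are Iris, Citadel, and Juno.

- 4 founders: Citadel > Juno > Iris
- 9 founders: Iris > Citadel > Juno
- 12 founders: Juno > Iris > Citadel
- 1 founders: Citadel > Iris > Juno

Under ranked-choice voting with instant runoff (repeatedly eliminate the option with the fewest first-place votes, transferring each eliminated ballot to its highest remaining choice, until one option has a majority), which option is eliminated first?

Citadel

Round 1: Juno 12, Iris 9, Citadel 5. Citadel has the fewest and is eliminated.
Round 2: Juno 16, Iris 10. Juno has a majority.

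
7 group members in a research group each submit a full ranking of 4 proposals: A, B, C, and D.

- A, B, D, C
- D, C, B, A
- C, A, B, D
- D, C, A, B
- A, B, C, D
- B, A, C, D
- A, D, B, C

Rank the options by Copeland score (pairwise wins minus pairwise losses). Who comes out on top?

A

Pairwise results:
  A vs B: A wins 5–2.
  A vs C: A wins 4–3.
  A vs D: A wins 5–2.
  B vs C: B wins 4–3.
  B vs D: B wins 4–3.
  C vs D: D wins 4–3.
Copeland scores (wins − losses):
  A: 3 − 0 = 3
  B: 2 − 1 = 1
  C: 0 − 3 = -3
  D: 1 − 2 = -1
A has the best Copeland score.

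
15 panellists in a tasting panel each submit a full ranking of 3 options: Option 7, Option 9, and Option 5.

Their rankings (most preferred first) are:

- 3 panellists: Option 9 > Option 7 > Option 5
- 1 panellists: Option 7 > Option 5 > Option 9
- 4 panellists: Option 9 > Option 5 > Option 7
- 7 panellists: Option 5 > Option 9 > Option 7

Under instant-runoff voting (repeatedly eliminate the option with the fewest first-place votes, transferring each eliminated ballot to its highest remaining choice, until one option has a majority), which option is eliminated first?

Round 1: Option 9 7, Option 5 7, Option 7 1. Option 7 has the fewest and is eliminated.
Round 2: Option 5 8, Option 9 7. Option 5 has a majority.

Option 7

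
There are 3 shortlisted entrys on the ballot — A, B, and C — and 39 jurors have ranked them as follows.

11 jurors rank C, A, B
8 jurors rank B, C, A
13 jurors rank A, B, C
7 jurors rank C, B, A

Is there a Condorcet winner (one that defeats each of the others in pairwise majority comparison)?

Head-to-head results (39 voters total):
A vs B: A wins 24–15.
A vs C: C wins 26–13.
B vs C: B wins 21–18.
No candidate beats all others: A beats B beats C beats A, a majority cycle.

No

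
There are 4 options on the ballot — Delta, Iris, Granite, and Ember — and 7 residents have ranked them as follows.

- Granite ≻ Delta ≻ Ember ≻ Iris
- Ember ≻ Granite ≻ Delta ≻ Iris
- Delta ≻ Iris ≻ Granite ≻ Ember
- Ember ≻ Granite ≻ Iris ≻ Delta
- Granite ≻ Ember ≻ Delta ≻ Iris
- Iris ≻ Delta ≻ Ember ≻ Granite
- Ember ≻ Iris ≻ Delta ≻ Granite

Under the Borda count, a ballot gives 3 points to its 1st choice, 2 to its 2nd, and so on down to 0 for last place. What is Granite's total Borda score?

Borda scores:
  Delta: 2 + 1 + 3 + 0 + 1 + 2 + 1 = 10
  Iris: 0 + 0 + 2 + 1 + 0 + 3 + 2 = 8
  Granite: 3 + 2 + 1 + 2 + 3 + 0 + 0 = 11
  Ember: 1 + 3 + 0 + 3 + 2 + 1 + 3 = 13

11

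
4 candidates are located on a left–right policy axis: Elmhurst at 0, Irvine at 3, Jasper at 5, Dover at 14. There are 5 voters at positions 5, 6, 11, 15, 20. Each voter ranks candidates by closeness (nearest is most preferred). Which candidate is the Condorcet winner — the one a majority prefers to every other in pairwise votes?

With single-peaked preferences on a line, the Condorcet winner is the candidate closest to the median voter.
The median voter (position 11) is closest to Dover at 14.
Check: Dover vs Jasper — voters closer to Dover: 3 of 5.

Dover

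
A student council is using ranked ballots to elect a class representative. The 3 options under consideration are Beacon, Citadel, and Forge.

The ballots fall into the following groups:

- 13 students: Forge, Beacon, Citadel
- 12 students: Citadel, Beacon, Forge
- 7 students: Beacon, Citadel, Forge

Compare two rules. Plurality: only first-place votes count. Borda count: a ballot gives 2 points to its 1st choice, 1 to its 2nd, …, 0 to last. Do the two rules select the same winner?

Plurality first-place counts: Beacon 7, Citadel 12, Forge 13 → Forge.
Borda totals: Beacon 39, Citadel 31, Forge 26 → Beacon.
The two rules disagree: plurality picks Forge, Borda picks Beacon.

No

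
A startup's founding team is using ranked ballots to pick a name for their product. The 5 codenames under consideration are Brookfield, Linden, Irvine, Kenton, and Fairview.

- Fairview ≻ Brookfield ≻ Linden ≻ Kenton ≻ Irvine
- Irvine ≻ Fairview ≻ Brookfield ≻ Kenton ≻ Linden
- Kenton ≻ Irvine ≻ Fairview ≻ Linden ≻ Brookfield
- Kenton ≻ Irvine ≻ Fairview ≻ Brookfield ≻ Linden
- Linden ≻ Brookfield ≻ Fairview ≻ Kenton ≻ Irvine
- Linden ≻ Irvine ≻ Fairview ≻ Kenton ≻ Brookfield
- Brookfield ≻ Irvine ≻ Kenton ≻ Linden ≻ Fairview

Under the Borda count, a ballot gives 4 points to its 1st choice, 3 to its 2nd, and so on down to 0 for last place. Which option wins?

Irvine

Borda scores:
  Brookfield: 3 + 2 + 0 + 1 + 3 + 0 + 4 = 13
  Linden: 2 + 0 + 1 + 0 + 4 + 4 + 1 = 12
  Irvine: 0 + 4 + 3 + 3 + 0 + 3 + 3 = 16
  Kenton: 1 + 1 + 4 + 4 + 1 + 1 + 2 = 14
  Fairview: 4 + 3 + 2 + 2 + 2 + 2 + 0 = 15
Irvine has the highest total.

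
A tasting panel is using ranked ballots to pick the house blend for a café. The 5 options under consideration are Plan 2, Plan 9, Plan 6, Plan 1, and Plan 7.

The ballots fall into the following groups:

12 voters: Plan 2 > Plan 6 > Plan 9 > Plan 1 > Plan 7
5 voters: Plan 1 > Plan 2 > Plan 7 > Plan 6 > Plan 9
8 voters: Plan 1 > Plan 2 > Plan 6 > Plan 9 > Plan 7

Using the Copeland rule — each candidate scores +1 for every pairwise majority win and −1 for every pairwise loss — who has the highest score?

Plan 1

Pairwise results:
  Plan 2 vs Plan 9: Plan 2 wins 25–0.
  Plan 2 vs Plan 6: Plan 2 wins 25–0.
  Plan 2 vs Plan 1: Plan 1 wins 13–12.
  Plan 2 vs Plan 7: Plan 2 wins 25–0.
  Plan 9 vs Plan 6: Plan 6 wins 25–0.
  Plan 9 vs Plan 1: Plan 1 wins 13–12.
  Plan 9 vs Plan 7: Plan 9 wins 20–5.
  Plan 6 vs Plan 1: Plan 1 wins 13–12.
  Plan 6 vs Plan 7: Plan 6 wins 20–5.
  Plan 1 vs Plan 7: Plan 1 wins 25–0.
Copeland scores (wins − losses):
  Plan 2: 3 − 1 = 2
  Plan 9: 1 − 3 = -2
  Plan 6: 2 − 2 = 0
  Plan 1: 4 − 0 = 4
  Plan 7: 0 − 4 = -4
Plan 1 has the best Copeland score.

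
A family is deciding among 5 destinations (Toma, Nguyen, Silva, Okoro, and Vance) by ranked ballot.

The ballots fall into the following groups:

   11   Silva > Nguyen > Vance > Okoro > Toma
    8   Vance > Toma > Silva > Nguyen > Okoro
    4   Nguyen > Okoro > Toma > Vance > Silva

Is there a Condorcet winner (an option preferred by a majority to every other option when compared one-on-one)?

No

Head-to-head results (23 voters total):
Toma vs Nguyen: Nguyen wins 15–8.
Toma vs Silva: Toma wins 12–11.
Toma vs Okoro: Okoro wins 15–8.
Toma vs Vance: Vance wins 19–4.
Nguyen vs Silva: Silva wins 19–4.
Nguyen vs Okoro: Nguyen wins 23–0.
Nguyen vs Vance: Nguyen wins 15–8.
Silva vs Okoro: Silva wins 19–4.
Silva vs Vance: Vance wins 12–11.
Okoro vs Vance: Vance wins 19–4.
No candidate beats all others: Toma beats Silva beats Nguyen beats Toma, a majority cycle.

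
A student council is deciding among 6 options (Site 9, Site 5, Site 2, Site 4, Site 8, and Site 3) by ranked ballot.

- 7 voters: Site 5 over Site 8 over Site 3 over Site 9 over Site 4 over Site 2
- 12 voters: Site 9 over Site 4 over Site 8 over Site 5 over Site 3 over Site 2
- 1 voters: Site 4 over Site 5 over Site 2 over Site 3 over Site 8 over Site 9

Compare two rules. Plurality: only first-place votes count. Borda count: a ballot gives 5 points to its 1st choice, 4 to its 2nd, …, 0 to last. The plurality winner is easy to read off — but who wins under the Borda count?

Plurality first-place counts: Site 9 12, Site 5 7, Site 2 0, Site 4 1, Site 8 0, Site 3 0 → Site 9.
Borda totals: Site 9 74, Site 5 63, Site 2 3, Site 4 60, Site 8 65, Site 3 35 → Site 9.

Site 9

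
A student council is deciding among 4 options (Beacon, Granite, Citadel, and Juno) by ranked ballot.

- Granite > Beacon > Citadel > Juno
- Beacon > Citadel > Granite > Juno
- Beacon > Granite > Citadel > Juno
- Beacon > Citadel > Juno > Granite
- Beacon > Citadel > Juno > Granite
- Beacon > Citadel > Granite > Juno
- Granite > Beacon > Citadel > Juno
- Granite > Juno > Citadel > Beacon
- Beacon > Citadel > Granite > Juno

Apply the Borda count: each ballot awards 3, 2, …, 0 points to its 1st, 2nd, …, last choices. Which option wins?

Borda scores:
  Beacon: 2 + 3 + 3 + 3 + 3 + 3 + 2 + 0 + 3 = 22
  Granite: 3 + 1 + 2 + 0 + 0 + 1 + 3 + 3 + 1 = 14
  Citadel: 1 + 2 + 1 + 2 + 2 + 2 + 1 + 1 + 2 = 14
  Juno: 0 + 0 + 0 + 1 + 1 + 0 + 0 + 2 + 0 = 4
Beacon has the highest total.

Beacon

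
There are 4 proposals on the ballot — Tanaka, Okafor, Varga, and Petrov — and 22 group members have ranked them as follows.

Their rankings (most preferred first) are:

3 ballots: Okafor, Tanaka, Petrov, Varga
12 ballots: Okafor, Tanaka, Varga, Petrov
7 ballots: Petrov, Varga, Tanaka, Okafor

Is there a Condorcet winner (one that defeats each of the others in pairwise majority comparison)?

Head-to-head results (22 voters total):
Tanaka vs Okafor: Okafor wins 15–7.
Tanaka vs Varga: Tanaka wins 15–7.
Tanaka vs Petrov: Tanaka wins 15–7.
Okafor vs Varga: Okafor wins 15–7.
Okafor vs Petrov: Okafor wins 15–7.
Varga vs Petrov: Varga wins 12–10.
Okafor beats each rival — Tanaka (15–7), Varga (15–7), Petrov (15–7) — so Okafor is the Condorcet winner.

Yes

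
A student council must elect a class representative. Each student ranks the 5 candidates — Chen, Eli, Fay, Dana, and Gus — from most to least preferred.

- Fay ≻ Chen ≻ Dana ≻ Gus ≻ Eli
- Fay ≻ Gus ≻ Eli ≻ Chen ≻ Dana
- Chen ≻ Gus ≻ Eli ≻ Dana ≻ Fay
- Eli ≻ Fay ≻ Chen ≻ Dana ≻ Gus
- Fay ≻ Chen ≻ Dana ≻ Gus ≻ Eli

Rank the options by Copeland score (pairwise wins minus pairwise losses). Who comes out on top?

Fay

Pairwise results:
  Chen vs Eli: Chen wins 3–2.
  Chen vs Fay: Fay wins 4–1.
  Chen vs Dana: Chen wins 5–0.
  Chen vs Gus: Chen wins 4–1.
  Eli vs Fay: Fay wins 3–2.
  Eli vs Dana: Eli wins 3–2.
  Eli vs Gus: Gus wins 4–1.
  Fay vs Dana: Fay wins 4–1.
  Fay vs Gus: Fay wins 4–1.
  Dana vs Gus: Dana wins 3–2.
Copeland scores (wins − losses):
  Chen: 3 − 1 = 2
  Eli: 1 − 3 = -2
  Fay: 4 − 0 = 4
  Dana: 1 − 3 = -2
  Gus: 1 − 3 = -2
Fay has the best Copeland score.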